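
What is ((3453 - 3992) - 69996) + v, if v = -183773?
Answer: -254308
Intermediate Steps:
((3453 - 3992) - 69996) + v = ((3453 - 3992) - 69996) - 183773 = (-539 - 69996) - 183773 = -70535 - 183773 = -254308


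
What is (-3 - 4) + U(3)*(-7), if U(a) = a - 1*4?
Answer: 0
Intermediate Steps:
U(a) = -4 + a (U(a) = a - 4 = -4 + a)
(-3 - 4) + U(3)*(-7) = (-3 - 4) + (-4 + 3)*(-7) = -7 - 1*(-7) = -7 + 7 = 0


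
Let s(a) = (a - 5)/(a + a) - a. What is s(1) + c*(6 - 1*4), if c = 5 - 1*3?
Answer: 1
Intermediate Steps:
s(a) = -a + (-5 + a)/(2*a) (s(a) = (-5 + a)/((2*a)) - a = (-5 + a)*(1/(2*a)) - a = (-5 + a)/(2*a) - a = -a + (-5 + a)/(2*a))
c = 2 (c = 5 - 3 = 2)
s(1) + c*(6 - 1*4) = (1/2 - 1*1 - 5/2/1) + 2*(6 - 1*4) = (1/2 - 1 - 5/2*1) + 2*(6 - 4) = (1/2 - 1 - 5/2) + 2*2 = -3 + 4 = 1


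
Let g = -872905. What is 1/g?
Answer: -1/872905 ≈ -1.1456e-6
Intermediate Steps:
1/g = 1/(-872905) = -1/872905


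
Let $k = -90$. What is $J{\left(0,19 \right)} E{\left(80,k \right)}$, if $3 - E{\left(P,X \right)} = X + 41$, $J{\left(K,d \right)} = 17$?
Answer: $884$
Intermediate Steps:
$E{\left(P,X \right)} = -38 - X$ ($E{\left(P,X \right)} = 3 - \left(X + 41\right) = 3 - \left(41 + X\right) = -38 - X$)
$J{\left(0,19 \right)} E{\left(80,k \right)} = 17 \left(-38 - -90\right) = 17 \left(-38 + 90\right) = 17 \cdot 52 = 884$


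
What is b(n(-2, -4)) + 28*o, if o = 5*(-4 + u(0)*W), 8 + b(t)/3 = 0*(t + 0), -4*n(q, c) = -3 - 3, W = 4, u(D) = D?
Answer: -584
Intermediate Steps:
n(q, c) = 3/2 (n(q, c) = -(-3 - 3)/4 = -1/4*(-6) = 3/2)
b(t) = -24 (b(t) = -24 + 3*(0*(t + 0)) = -24 + 3*(0*t) = -24 + 3*0 = -24 + 0 = -24)
o = -20 (o = 5*(-4 + 0*4) = 5*(-4 + 0) = 5*(-4) = -20)
b(n(-2, -4)) + 28*o = -24 + 28*(-20) = -24 - 560 = -584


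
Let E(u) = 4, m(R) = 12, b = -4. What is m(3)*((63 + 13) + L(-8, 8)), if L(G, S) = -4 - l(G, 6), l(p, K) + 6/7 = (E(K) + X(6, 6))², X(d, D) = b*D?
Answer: -27480/7 ≈ -3925.7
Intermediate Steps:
X(d, D) = -4*D
l(p, K) = 2794/7 (l(p, K) = -6/7 + (4 - 4*6)² = -6/7 + (4 - 24)² = -6/7 + (-20)² = -6/7 + 400 = 2794/7)
L(G, S) = -2822/7 (L(G, S) = -4 - 1*2794/7 = -4 - 2794/7 = -2822/7)
m(3)*((63 + 13) + L(-8, 8)) = 12*((63 + 13) - 2822/7) = 12*(76 - 2822/7) = 12*(-2290/7) = -27480/7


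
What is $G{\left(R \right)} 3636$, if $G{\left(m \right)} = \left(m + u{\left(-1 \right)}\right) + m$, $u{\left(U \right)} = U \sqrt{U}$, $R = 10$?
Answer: $72720 - 3636 i \approx 72720.0 - 3636.0 i$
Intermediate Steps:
$u{\left(U \right)} = U^{\frac{3}{2}}$
$G{\left(m \right)} = - i + 2 m$ ($G{\left(m \right)} = \left(m + \left(-1\right)^{\frac{3}{2}}\right) + m = \left(m - i\right) + m = - i + 2 m$)
$G{\left(R \right)} 3636 = \left(- i + 2 \cdot 10\right) 3636 = \left(- i + 20\right) 3636 = \left(20 - i\right) 3636 = 72720 - 3636 i$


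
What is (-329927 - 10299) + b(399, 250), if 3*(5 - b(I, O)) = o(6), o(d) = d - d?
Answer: -340221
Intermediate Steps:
o(d) = 0
b(I, O) = 5 (b(I, O) = 5 - ⅓*0 = 5 + 0 = 5)
(-329927 - 10299) + b(399, 250) = (-329927 - 10299) + 5 = -340226 + 5 = -340221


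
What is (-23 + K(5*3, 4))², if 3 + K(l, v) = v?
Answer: 484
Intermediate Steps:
K(l, v) = -3 + v
(-23 + K(5*3, 4))² = (-23 + (-3 + 4))² = (-23 + 1)² = (-22)² = 484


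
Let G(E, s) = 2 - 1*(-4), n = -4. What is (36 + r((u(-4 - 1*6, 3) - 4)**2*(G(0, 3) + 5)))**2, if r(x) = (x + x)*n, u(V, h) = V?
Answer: 296252944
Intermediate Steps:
G(E, s) = 6 (G(E, s) = 2 + 4 = 6)
r(x) = -8*x (r(x) = (x + x)*(-4) = (2*x)*(-4) = -8*x)
(36 + r((u(-4 - 1*6, 3) - 4)**2*(G(0, 3) + 5)))**2 = (36 - 8*((-4 - 1*6) - 4)**2*(6 + 5))**2 = (36 - 8*((-4 - 6) - 4)**2*11)**2 = (36 - 8*(-10 - 4)**2*11)**2 = (36 - 8*(-14)**2*11)**2 = (36 - 1568*11)**2 = (36 - 8*2156)**2 = (36 - 17248)**2 = (-17212)**2 = 296252944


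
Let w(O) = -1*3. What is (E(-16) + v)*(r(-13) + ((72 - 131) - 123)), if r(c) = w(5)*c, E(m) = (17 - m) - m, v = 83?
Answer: -18876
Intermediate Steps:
w(O) = -3
E(m) = 17 - 2*m
r(c) = -3*c
(E(-16) + v)*(r(-13) + ((72 - 131) - 123)) = ((17 - 2*(-16)) + 83)*(-3*(-13) + ((72 - 131) - 123)) = ((17 + 32) + 83)*(39 + (-59 - 123)) = (49 + 83)*(39 - 182) = 132*(-143) = -18876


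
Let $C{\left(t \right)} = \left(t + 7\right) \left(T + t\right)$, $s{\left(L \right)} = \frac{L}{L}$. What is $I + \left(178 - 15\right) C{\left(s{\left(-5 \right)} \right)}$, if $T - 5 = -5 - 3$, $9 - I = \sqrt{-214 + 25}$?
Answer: $-2599 - 3 i \sqrt{21} \approx -2599.0 - 13.748 i$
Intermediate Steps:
$s{\left(L \right)} = 1$
$I = 9 - 3 i \sqrt{21}$ ($I = 9 - \sqrt{-214 + 25} = 9 - \sqrt{-189} = 9 - 3 i \sqrt{21} \approx 9.0 - 13.748 i$)
$T = -3$ ($T = 5 - 8 = -3$)
$C{\left(t \right)} = \left(-3 + t\right) \left(7 + t\right)$ ($C{\left(t \right)} = \left(t + 7\right) \left(-3 + t\right) = \left(7 + t\right) \left(-3 + t\right) = \left(-3 + t\right) \left(7 + t\right)$)
$I + \left(178 - 15\right) C{\left(s{\left(-5 \right)} \right)} = \left(9 - 3 i \sqrt{21}\right) + \left(178 - 15\right) \left(-21 + 1^{2} + 4 \cdot 1\right) = \left(9 - 3 i \sqrt{21}\right) + 163 \left(-21 + 1 + 4\right) = \left(9 - 3 i \sqrt{21}\right) + 163 \left(-16\right) = \left(9 - 3 i \sqrt{21}\right) - 2608 = -2599 - 3 i \sqrt{21}$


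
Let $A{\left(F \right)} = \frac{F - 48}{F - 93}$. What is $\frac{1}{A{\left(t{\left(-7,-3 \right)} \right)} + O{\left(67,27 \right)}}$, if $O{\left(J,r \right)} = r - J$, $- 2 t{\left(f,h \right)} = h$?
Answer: $- \frac{61}{2409} \approx -0.025322$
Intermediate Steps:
$t{\left(f,h \right)} = - \frac{h}{2}$
$A{\left(F \right)} = \frac{-48 + F}{-93 + F}$
$\frac{1}{A{\left(t{\left(-7,-3 \right)} \right)} + O{\left(67,27 \right)}} = \frac{1}{\frac{-48 - - \frac{3}{2}}{-93 - - \frac{3}{2}} + \left(27 - 67\right)} = \frac{1}{\frac{-48 + \frac{3}{2}}{-93 + \frac{3}{2}} + \left(27 - 67\right)} = \frac{1}{\frac{1}{- \frac{183}{2}} \left(- \frac{93}{2}\right) - 40} = \frac{1}{\left(- \frac{2}{183}\right) \left(- \frac{93}{2}\right) - 40} = \frac{1}{\frac{31}{61} - 40} = \frac{1}{- \frac{2409}{61}} = - \frac{61}{2409}$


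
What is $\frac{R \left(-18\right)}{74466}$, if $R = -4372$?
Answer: $\frac{4372}{4137} \approx 1.0568$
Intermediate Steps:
$\frac{R \left(-18\right)}{74466} = \frac{\left(-4372\right) \left(-18\right)}{74466} = 78696 \cdot \frac{1}{74466} = \frac{4372}{4137}$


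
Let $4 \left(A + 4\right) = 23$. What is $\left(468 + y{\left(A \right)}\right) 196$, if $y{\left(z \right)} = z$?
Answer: $92071$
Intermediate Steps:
$A = \frac{7}{4}$ ($A = -4 + \frac{1}{4} \cdot 23 = -4 + \frac{23}{4} = \frac{7}{4} \approx 1.75$)
$\left(468 + y{\left(A \right)}\right) 196 = \left(468 + \frac{7}{4}\right) 196 = \frac{1879}{4} \cdot 196 = 92071$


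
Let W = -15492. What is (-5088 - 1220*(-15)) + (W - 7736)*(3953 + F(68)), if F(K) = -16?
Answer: -91435424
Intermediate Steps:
(-5088 - 1220*(-15)) + (W - 7736)*(3953 + F(68)) = (-5088 - 1220*(-15)) + (-15492 - 7736)*(3953 - 16) = (-5088 + 18300) - 23228*3937 = 13212 - 91448636 = -91435424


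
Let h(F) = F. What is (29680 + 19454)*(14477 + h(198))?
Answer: 721041450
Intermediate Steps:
(29680 + 19454)*(14477 + h(198)) = (29680 + 19454)*(14477 + 198) = 49134*14675 = 721041450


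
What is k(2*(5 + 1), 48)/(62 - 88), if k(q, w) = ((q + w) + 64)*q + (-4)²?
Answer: -752/13 ≈ -57.846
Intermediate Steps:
k(q, w) = 16 + q*(64 + q + w) (k(q, w) = (64 + q + w)*q + 16 = q*(64 + q + w) + 16 = 16 + q*(64 + q + w))
k(2*(5 + 1), 48)/(62 - 88) = (16 + (2*(5 + 1))² + 64*(2*(5 + 1)) + (2*(5 + 1))*48)/(62 - 88) = (16 + (2*6)² + 64*(2*6) + (2*6)*48)/(-26) = (16 + 12² + 64*12 + 12*48)*(-1/26) = (16 + 144 + 768 + 576)*(-1/26) = 1504*(-1/26) = -752/13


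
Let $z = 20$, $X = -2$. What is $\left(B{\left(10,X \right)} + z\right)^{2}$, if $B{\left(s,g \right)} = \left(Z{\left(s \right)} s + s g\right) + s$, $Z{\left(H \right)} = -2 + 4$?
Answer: $900$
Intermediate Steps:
$Z{\left(H \right)} = 2$
$B{\left(s,g \right)} = 3 s + g s$ ($B{\left(s,g \right)} = \left(2 s + s g\right) + s = \left(2 s + g s\right) + s = 3 s + g s$)
$\left(B{\left(10,X \right)} + z\right)^{2} = \left(10 \left(3 - 2\right) + 20\right)^{2} = \left(10 \cdot 1 + 20\right)^{2} = \left(10 + 20\right)^{2} = 30^{2} = 900$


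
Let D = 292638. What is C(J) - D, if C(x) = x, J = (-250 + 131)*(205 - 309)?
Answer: -280262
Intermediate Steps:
J = 12376 (J = -119*(-104) = 12376)
C(J) - D = 12376 - 1*292638 = 12376 - 292638 = -280262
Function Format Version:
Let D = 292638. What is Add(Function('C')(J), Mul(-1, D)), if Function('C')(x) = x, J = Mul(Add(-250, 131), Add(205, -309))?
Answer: -280262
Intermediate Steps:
J = 12376 (J = Mul(-119, -104) = 12376)
Add(Function('C')(J), Mul(-1, D)) = Add(12376, Mul(-1, 292638)) = Add(12376, -292638) = -280262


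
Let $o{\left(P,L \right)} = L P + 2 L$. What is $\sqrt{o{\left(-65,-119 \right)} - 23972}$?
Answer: $5 i \sqrt{659} \approx 128.35 i$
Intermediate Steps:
$o{\left(P,L \right)} = 2 L + L P$
$\sqrt{o{\left(-65,-119 \right)} - 23972} = \sqrt{- 119 \left(2 - 65\right) - 23972} = \sqrt{\left(-119\right) \left(-63\right) - 23972} = \sqrt{7497 - 23972} = \sqrt{-16475} = 5 i \sqrt{659}$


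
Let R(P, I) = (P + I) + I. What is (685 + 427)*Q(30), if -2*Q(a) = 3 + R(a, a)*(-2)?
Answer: 98412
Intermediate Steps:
R(P, I) = P + 2*I (R(P, I) = (I + P) + I = P + 2*I)
Q(a) = -3/2 + 3*a (Q(a) = -(3 + (a + 2*a)*(-2))/2 = -(3 + (3*a)*(-2))/2 = -(3 - 6*a)/2 = -3/2 + 3*a)
(685 + 427)*Q(30) = (685 + 427)*(-3/2 + 3*30) = 1112*(-3/2 + 90) = 1112*(177/2) = 98412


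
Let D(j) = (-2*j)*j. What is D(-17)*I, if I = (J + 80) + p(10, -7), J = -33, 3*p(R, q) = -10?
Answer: -75718/3 ≈ -25239.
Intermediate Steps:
p(R, q) = -10/3 (p(R, q) = (1/3)*(-10) = -10/3)
D(j) = -2*j**2
I = 131/3 (I = (-33 + 80) - 10/3 = 47 - 10/3 = 131/3 ≈ 43.667)
D(-17)*I = -2*(-17)**2*(131/3) = -2*289*(131/3) = -578*131/3 = -75718/3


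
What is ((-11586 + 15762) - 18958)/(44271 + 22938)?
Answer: -14782/67209 ≈ -0.21994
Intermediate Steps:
((-11586 + 15762) - 18958)/(44271 + 22938) = (4176 - 18958)/67209 = -14782*1/67209 = -14782/67209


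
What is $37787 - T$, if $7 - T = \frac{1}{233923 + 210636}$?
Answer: $\frac{16795439021}{444559} \approx 37780.0$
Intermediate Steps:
$T = \frac{3111912}{444559}$ ($T = 7 - \frac{1}{233923 + 210636} = 7 - \frac{1}{444559} = \frac{3111912}{444559} \approx 7.0$)
$37787 - T = 37787 - \frac{3111912}{444559} = \frac{16795439021}{444559}$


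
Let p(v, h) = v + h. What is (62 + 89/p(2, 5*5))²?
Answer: 3108169/729 ≈ 4263.6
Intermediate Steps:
p(v, h) = h + v
(62 + 89/p(2, 5*5))² = (62 + 89/(5*5 + 2))² = (62 + 89/(25 + 2))² = (62 + 89/27)² = (1763/27)² = 3108169/729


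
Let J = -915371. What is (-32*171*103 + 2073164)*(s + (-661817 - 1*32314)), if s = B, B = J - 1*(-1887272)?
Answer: 419307147960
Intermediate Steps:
B = 971901 (B = -915371 - 1*(-1887272) = -915371 + 1887272 = 971901)
s = 971901
(-32*171*103 + 2073164)*(s + (-661817 - 1*32314)) = (-32*171*103 + 2073164)*(971901 + (-661817 - 1*32314)) = (-5472*103 + 2073164)*(971901 + (-661817 - 32314)) = (-563616 + 2073164)*(971901 - 694131) = 1509548*277770 = 419307147960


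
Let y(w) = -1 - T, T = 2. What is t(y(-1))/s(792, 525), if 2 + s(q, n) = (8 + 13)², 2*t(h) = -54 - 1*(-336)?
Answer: 141/439 ≈ 0.32118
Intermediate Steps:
y(w) = -3 (y(w) = -1 - 1*2 = -1 - 2 = -3)
t(h) = 141 (t(h) = (-54 - 1*(-336))/2 = (-54 + 336)/2 = (½)*282 = 141)
s(q, n) = 439 (s(q, n) = -2 + (8 + 13)² = -2 + 21² = -2 + 441 = 439)
t(y(-1))/s(792, 525) = 141/439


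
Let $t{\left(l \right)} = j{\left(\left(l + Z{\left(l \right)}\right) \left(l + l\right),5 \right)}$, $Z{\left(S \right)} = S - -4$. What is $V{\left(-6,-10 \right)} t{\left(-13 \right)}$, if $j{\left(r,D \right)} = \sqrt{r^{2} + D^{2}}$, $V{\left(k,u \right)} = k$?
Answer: $- 6 \sqrt{327209} \approx -3432.1$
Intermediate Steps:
$Z{\left(S \right)} = 4 + S$ ($Z{\left(S \right)} = S + 4 = 4 + S$)
$j{\left(r,D \right)} = \sqrt{D^{2} + r^{2}}$
$t{\left(l \right)} = \sqrt{25 + 4 l^{2} \left(4 + 2 l\right)^{2}}$ ($t{\left(l \right)} = \sqrt{5^{2} + \left(\left(l + \left(4 + l\right)\right) \left(l + l\right)\right)^{2}} = \sqrt{25 + \left(\left(4 + 2 l\right) 2 l\right)^{2}} = \sqrt{25 + \left(2 l \left(4 + 2 l\right)\right)^{2}} = \sqrt{25 + 4 l^{2} \left(4 + 2 l\right)^{2}}$)
$V{\left(-6,-10 \right)} t{\left(-13 \right)} = - 6 \sqrt{25 + 16 \left(-13\right)^{2} \left(2 - 13\right)^{2}} = - 6 \sqrt{25 + 16 \cdot 169 \left(-11\right)^{2}} = - 6 \sqrt{25 + 16 \cdot 169 \cdot 121} = - 6 \sqrt{25 + 327184} = - 6 \sqrt{327209}$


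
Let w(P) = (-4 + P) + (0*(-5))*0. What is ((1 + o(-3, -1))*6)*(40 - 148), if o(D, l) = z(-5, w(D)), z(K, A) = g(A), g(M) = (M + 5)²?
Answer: -3240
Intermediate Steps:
w(P) = -4 + P (w(P) = (-4 + P) + 0*0 = (-4 + P) + 0 = -4 + P)
g(M) = (5 + M)²
z(K, A) = (5 + A)²
o(D, l) = (1 + D)² (o(D, l) = (5 + (-4 + D))² = (1 + D)²)
((1 + o(-3, -1))*6)*(40 - 148) = ((1 + (1 - 3)²)*6)*(40 - 148) = ((1 + (-2)²)*6)*(-108) = ((1 + 4)*6)*(-108) = (5*6)*(-108) = 30*(-108) = -3240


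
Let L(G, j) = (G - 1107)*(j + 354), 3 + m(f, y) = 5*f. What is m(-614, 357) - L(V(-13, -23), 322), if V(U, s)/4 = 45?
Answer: 623579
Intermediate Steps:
m(f, y) = -3 + 5*f
V(U, s) = 180 (V(U, s) = 4*45 = 180)
L(G, j) = (-1107 + G)*(354 + j)
m(-614, 357) - L(V(-13, -23), 322) = (-3 + 5*(-614)) - (-391878 - 1107*322 + 354*180 + 180*322) = (-3 - 3070) - (-391878 - 356454 + 63720 + 57960) = -3073 - 1*(-626652) = -3073 + 626652 = 623579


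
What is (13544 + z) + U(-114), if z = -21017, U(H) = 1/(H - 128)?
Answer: -1808467/242 ≈ -7473.0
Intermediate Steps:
U(H) = 1/(-128 + H)
(13544 + z) + U(-114) = (13544 - 21017) + 1/(-128 - 114) = -7473 + 1/(-242) = -7473 - 1/242 = -1808467/242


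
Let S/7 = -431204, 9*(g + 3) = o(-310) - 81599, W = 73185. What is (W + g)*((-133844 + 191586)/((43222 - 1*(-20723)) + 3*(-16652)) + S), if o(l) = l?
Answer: -2705803022455550/13989 ≈ -1.9342e+11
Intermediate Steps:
g = -9104 (g = -3 + (-310 - 81599)/9 = -3 + (⅑)*(-81909) = -3 - 9101 = -9104)
S = -3018428 (S = 7*(-431204) = -3018428)
(W + g)*((-133844 + 191586)/((43222 - 1*(-20723)) + 3*(-16652)) + S) = (73185 - 9104)*((-133844 + 191586)/((43222 - 1*(-20723)) + 3*(-16652)) - 3018428) = 64081*(57742/((43222 + 20723) - 49956) - 3018428) = 64081*(57742/(63945 - 49956) - 3018428) = 64081*(57742/13989 - 3018428) = 64081*(-42224731550/13989) = -2705803022455550/13989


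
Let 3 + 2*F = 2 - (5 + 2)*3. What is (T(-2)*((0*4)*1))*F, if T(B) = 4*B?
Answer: 0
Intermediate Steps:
F = -11 (F = -3/2 + (2 - (5 + 2)*3)/2 = -3/2 + (2 - 7*3)/2 = -3/2 + (2 - 1*21)/2 = -3/2 + (2 - 21)/2 = -3/2 + (1/2)*(-19) = -3/2 - 19/2 = -11)
(T(-2)*((0*4)*1))*F = ((4*(-2))*((0*4)*1))*(-11) = -0*(-11) = -8*0*(-11) = 0*(-11) = 0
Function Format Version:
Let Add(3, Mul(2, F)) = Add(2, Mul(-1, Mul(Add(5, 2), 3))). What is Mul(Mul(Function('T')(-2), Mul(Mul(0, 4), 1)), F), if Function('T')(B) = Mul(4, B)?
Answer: 0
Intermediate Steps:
F = -11 (F = Add(Rational(-3, 2), Mul(Rational(1, 2), Add(2, Mul(-1, Mul(Add(5, 2), 3))))) = Add(Rational(-3, 2), Mul(Rational(1, 2), Add(2, Mul(-1, Mul(7, 3))))) = Add(Rational(-3, 2), Mul(Rational(1, 2), Add(2, Mul(-1, 21)))) = Add(Rational(-3, 2), Mul(Rational(1, 2), Add(2, -21))) = Add(Rational(-3, 2), Mul(Rational(1, 2), -19)) = Add(Rational(-3, 2), Rational(-19, 2)) = -11)
Mul(Mul(Function('T')(-2), Mul(Mul(0, 4), 1)), F) = Mul(Mul(Mul(4, -2), Mul(Mul(0, 4), 1)), -11) = Mul(Mul(-8, Mul(0, 1)), -11) = Mul(Mul(-8, 0), -11) = Mul(0, -11) = 0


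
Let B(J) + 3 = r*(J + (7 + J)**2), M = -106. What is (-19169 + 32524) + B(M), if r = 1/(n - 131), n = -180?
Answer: 4142777/311 ≈ 13321.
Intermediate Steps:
r = -1/311 (r = 1/(-180 - 131) = 1/(-311) = -1/311 ≈ -0.0032154)
B(J) = -3 - J/311 - (7 + J)**2/311 (B(J) = -3 - (J + (7 + J)**2)/311 = -3 + (-J/311 - (7 + J)**2/311) = -3 - J/311 - (7 + J)**2/311)
(-19169 + 32524) + B(M) = (-19169 + 32524) + (-3 - 1/311*(-106) - (7 - 106)**2/311) = 13355 + (-3 + 106/311 - 1/311*(-99)**2) = 13355 + (-3 + 106/311 - 1/311*9801) = 13355 + (-3 + 106/311 - 9801/311) = 13355 - 10628/311 = 4142777/311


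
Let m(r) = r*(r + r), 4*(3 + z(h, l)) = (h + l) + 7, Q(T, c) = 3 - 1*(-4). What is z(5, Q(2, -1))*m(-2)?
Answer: 14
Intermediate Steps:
Q(T, c) = 7 (Q(T, c) = 3 + 4 = 7)
z(h, l) = -5/4 + h/4 + l/4 (z(h, l) = -3 + ((h + l) + 7)/4 = -3 + (7 + h + l)/4 = -3 + (7/4 + h/4 + l/4) = -5/4 + h/4 + l/4)
m(r) = 2*r**2 (m(r) = r*(2*r) = 2*r**2)
z(5, Q(2, -1))*m(-2) = (-5/4 + (1/4)*5 + (1/4)*7)*(2*(-2)**2) = (-5/4 + 5/4 + 7/4)*(2*4) = (7/4)*8 = 14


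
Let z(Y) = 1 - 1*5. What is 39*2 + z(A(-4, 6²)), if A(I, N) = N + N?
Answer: 74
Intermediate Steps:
A(I, N) = 2*N
z(Y) = -4 (z(Y) = 1 - 5 = -4)
39*2 + z(A(-4, 6²)) = 39*2 - 4 = 78 - 4 = 74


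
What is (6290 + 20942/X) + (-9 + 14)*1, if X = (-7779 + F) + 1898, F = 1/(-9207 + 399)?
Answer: 325895592319/51799849 ≈ 6291.4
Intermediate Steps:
F = -1/8808 (F = 1/(-8808) = -1/8808 ≈ -0.00011353)
X = -51799849/8808 (X = (-7779 - 1/8808) + 1898 = -68517433/8808 + 1898 = -51799849/8808 ≈ -5881.0)
(6290 + 20942/X) + (-9 + 14)*1 = (6290 + 20942/(-51799849/8808)) + (-9 + 14)*1 = (6290 + 20942*(-8808/51799849)) + 5*1 = (6290 - 184457136/51799849) + 5 = 325636593074/51799849 + 5 = 325895592319/51799849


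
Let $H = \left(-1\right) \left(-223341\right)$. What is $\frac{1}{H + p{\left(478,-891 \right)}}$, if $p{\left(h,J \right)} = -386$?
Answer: $\frac{1}{222955} \approx 4.4852 \cdot 10^{-6}$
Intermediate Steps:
$H = 223341$
$\frac{1}{H + p{\left(478,-891 \right)}} = \frac{1}{223341 - 386} = \frac{1}{222955}$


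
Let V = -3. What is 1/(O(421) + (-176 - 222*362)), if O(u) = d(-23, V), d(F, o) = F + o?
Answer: -1/80566 ≈ -1.2412e-5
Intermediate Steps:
O(u) = -26 (O(u) = -23 - 3 = -26)
1/(O(421) + (-176 - 222*362)) = 1/(-26 + (-176 - 222*362)) = 1/(-26 + (-176 - 80364)) = 1/(-26 - 80540) = 1/(-80566) = -1/80566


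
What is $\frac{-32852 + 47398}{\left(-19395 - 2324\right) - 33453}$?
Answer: $- \frac{7273}{27586} \approx -0.26365$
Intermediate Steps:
$\frac{-32852 + 47398}{\left(-19395 - 2324\right) - 33453} = \frac{14546}{\left(-19395 - 2324\right) - 33453} = \frac{14546}{-21719 - 33453} = \frac{14546}{-55172} = 14546 \left(- \frac{1}{55172}\right) = - \frac{7273}{27586}$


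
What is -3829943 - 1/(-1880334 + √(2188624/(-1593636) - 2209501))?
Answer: -5395003371298684325269661/1408638032289105469 + I*√350713717986975585/1408638032289105469 ≈ -3.8299e+6 + 4.2041e-10*I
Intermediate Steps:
-3829943 - 1/(-1880334 + √(2188624/(-1593636) - 2209501)) = -3829943 - 1/(-1880334 + √(2188624*(-1/1593636) - 2209501)) = -3829943 - 1/(-1880334 + √(-547156/398409 - 2209501)) = -3829943 - 1/(-1880334 + √(-880285631065/398409)) = -3829943 - 1/(-1880334 + I*√350713717986975585/398409)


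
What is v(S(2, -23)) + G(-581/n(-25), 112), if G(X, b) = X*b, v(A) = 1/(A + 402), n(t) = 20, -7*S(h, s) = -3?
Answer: -45826921/14085 ≈ -3253.6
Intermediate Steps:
S(h, s) = 3/7 (S(h, s) = -⅐*(-3) = 3/7)
v(A) = 1/(402 + A)
v(S(2, -23)) + G(-581/n(-25), 112) = 1/(402 + 3/7) - 581/20*112 = 1/(2817/7) - 581*1/20*112 = 7/2817 - 581/20*112 = 7/2817 - 16268/5 = -45826921/14085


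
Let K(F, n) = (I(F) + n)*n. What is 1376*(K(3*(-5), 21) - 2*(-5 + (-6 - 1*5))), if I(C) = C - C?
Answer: 650848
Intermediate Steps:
I(C) = 0
K(F, n) = n² (K(F, n) = (0 + n)*n = n*n = n²)
1376*(K(3*(-5), 21) - 2*(-5 + (-6 - 1*5))) = 1376*(21² - 2*(-5 + (-6 - 1*5))) = 1376*(441 - 2*(-5 + (-6 - 5))) = 1376*(441 - 2*(-5 - 11)) = 1376*(441 - 2*(-16)) = 1376*(441 + 32) = 1376*473 = 650848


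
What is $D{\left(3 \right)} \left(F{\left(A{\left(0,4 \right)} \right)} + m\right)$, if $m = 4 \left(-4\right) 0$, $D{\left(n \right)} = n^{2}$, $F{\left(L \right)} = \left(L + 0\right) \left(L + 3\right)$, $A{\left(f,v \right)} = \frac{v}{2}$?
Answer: $90$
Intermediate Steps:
$A{\left(f,v \right)} = \frac{v}{2}$ ($A{\left(f,v \right)} = v \frac{1}{2} = \frac{v}{2}$)
$F{\left(L \right)} = L \left(3 + L\right)$
$m = 0$ ($m = \left(-16\right) 0 = 0$)
$D{\left(3 \right)} \left(F{\left(A{\left(0,4 \right)} \right)} + m\right) = 3^{2} \left(\frac{1}{2} \cdot 4 \left(3 + \frac{1}{2} \cdot 4\right) + 0\right) = 9 \left(2 \left(3 + 2\right) + 0\right) = 9 \left(2 \cdot 5 + 0\right) = 9 \left(10 + 0\right) = 9 \cdot 10 = 90$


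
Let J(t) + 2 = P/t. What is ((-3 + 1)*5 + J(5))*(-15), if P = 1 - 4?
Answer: 189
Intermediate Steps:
P = -3
J(t) = -2 - 3/t
((-3 + 1)*5 + J(5))*(-15) = ((-3 + 1)*5 + (-2 - 3/5))*(-15) = (-2*5 + (-2 - 3*⅕))*(-15) = (-10 + (-2 - ⅗))*(-15) = (-10 - 13/5)*(-15) = -63/5*(-15) = 189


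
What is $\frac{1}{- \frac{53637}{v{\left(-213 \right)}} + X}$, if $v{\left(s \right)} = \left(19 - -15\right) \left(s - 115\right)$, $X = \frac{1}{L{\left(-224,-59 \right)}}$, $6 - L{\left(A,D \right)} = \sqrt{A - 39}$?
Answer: $\frac{179595990000}{867503687923} - \frac{124367104 i \sqrt{263}}{867503687923} \approx 0.20703 - 0.0023249 i$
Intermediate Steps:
$L{\left(A,D \right)} = 6 - \sqrt{-39 + A}$ ($L{\left(A,D \right)} = 6 - \sqrt{A - 39} = 6 - \sqrt{-39 + A}$)
$X = \frac{1}{6 - i \sqrt{263}}$ ($X = \frac{1}{6 - \sqrt{-39 - 224}} = \frac{1}{6 - \sqrt{-263}} = \frac{1}{6 - i \sqrt{263}} \approx 0.020067 + 0.054238 i$)
$v{\left(s \right)} = -3910 + 34 s$ ($v{\left(s \right)} = \left(19 + 15\right) \left(-115 + s\right) = 34 \left(-115 + s\right) = -3910 + 34 s$)
$\frac{1}{- \frac{53637}{v{\left(-213 \right)}} + X} = \frac{1}{- \frac{53637}{-3910 + 34 \left(-213\right)} + \left(\frac{6}{299} + \frac{i \sqrt{263}}{299}\right)} = \frac{1}{- \frac{53637}{-3910 - 7242} + \left(\frac{6}{299} + \frac{i \sqrt{263}}{299}\right)} = \frac{1}{- \frac{53637}{-11152} + \left(\frac{6}{299} + \frac{i \sqrt{263}}{299}\right)} = \frac{1}{\left(-53637\right) \left(- \frac{1}{11152}\right) + \left(\frac{6}{299} + \frac{i \sqrt{263}}{299}\right)} = \frac{1}{\frac{53637}{11152} + \left(\frac{6}{299} + \frac{i \sqrt{263}}{299}\right)} = \frac{1}{\frac{16104375}{3334448} + \frac{i \sqrt{263}}{299}}$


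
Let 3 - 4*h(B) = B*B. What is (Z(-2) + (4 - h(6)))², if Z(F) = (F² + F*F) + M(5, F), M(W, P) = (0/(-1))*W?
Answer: 6561/16 ≈ 410.06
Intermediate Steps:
h(B) = ¾ - B²/4 (h(B) = ¾ - B*B/4 = ¾ - B²/4)
M(W, P) = 0 (M(W, P) = (0*(-1))*W = 0*W = 0)
Z(F) = 2*F² (Z(F) = (F² + F*F) + 0 = (F² + F²) + 0 = 2*F² + 0 = 2*F²)
(Z(-2) + (4 - h(6)))² = (2*(-2)² + (4 - (¾ - ¼*6²)))² = (2*4 + (4 - (¾ - ¼*36)))² = (8 + (4 - (¾ - 9)))² = (8 + (4 - 1*(-33/4)))² = (8 + (4 + 33/4))² = (8 + 49/4)² = (81/4)² = 6561/16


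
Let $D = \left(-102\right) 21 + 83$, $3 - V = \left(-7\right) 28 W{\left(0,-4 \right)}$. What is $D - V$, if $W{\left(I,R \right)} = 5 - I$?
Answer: $-3042$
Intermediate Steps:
$V = 983$ ($V = 3 - \left(-7\right) 28 \left(5 - 0\right) = 3 - - 196 \left(5 + 0\right) = 3 - \left(-196\right) 5 = 3 - -980 = 3 + 980 = 983$)
$D = -2059$ ($D = -2142 + 83 = -2059$)
$D - V = -2059 - 983 = -3042$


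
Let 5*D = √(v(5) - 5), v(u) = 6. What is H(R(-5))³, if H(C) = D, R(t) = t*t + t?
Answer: 1/125 ≈ 0.0080000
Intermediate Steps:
D = ⅕ (D = √(6 - 5)/5 = √1/5 = (⅕)*1 = ⅕ ≈ 0.20000)
R(t) = t + t² (R(t) = t² + t = t + t²)
H(C) = ⅕
H(R(-5))³ = (⅕)³ = 1/125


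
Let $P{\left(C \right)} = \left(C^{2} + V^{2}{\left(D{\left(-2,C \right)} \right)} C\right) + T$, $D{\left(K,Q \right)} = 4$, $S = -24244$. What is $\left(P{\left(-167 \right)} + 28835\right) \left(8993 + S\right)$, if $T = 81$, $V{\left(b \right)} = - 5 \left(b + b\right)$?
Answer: $3208734145$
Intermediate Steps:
$V{\left(b \right)} = - 10 b$ ($V{\left(b \right)} = - 5 \cdot 2 b = - 10 b$)
$P{\left(C \right)} = 81 + C^{2} + 1600 C$ ($P{\left(C \right)} = \left(C^{2} + \left(\left(-10\right) 4\right)^{2} C\right) + 81 = \left(C^{2} + \left(-40\right)^{2} C\right) + 81 = \left(C^{2} + 1600 C\right) + 81 = 81 + C^{2} + 1600 C$)
$\left(P{\left(-167 \right)} + 28835\right) \left(8993 + S\right) = \left(\left(81 + \left(-167\right)^{2} + 1600 \left(-167\right)\right) + 28835\right) \left(8993 - 24244\right) = \left(\left(81 + 27889 - 267200\right) + 28835\right) \left(-15251\right) = \left(-239230 + 28835\right) \left(-15251\right) = \left(-210395\right) \left(-15251\right) = 3208734145$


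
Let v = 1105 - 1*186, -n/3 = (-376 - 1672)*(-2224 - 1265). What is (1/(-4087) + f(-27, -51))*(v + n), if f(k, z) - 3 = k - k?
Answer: -262799193220/4087 ≈ -6.4301e+7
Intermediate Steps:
f(k, z) = 3 (f(k, z) = 3 + (k - k) = 3 + 0 = 3)
n = -21436416 (n = -3*(-376 - 1672)*(-2224 - 1265) = -(-6144)*(-3489) = -3*7145472 = -21436416)
v = 919 (v = 1105 - 186 = 919)
(1/(-4087) + f(-27, -51))*(v + n) = (1/(-4087) + 3)*(919 - 21436416) = (-1/4087 + 3)*(-21435497) = (12260/4087)*(-21435497) = -262799193220/4087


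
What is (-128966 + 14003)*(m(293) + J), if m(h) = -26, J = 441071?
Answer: -50703856335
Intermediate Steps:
(-128966 + 14003)*(m(293) + J) = (-128966 + 14003)*(-26 + 441071) = -114963*441045 = -50703856335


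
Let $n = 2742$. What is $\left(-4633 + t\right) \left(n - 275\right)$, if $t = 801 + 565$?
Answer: $-8059689$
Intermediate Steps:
$t = 1366$
$\left(-4633 + t\right) \left(n - 275\right) = \left(-4633 + 1366\right) \left(2742 - 275\right) = \left(-3267\right) 2467 = -8059689$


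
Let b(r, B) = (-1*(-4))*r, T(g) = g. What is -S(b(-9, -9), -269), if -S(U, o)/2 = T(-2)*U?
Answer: 144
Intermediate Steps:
b(r, B) = 4*r
S(U, o) = 4*U (S(U, o) = -(-4)*U = 4*U)
-S(b(-9, -9), -269) = -4*4*(-9) = -4*(-36) = -1*(-144) = 144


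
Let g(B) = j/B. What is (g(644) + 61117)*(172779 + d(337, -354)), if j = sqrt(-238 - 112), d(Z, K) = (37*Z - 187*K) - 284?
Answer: 15350267954 + 627905*I*sqrt(14)/322 ≈ 1.535e+10 + 7296.3*I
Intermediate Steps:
d(Z, K) = -284 - 187*K + 37*Z (d(Z, K) = (-187*K + 37*Z) - 284 = -284 - 187*K + 37*Z)
j = 5*I*sqrt(14) (j = sqrt(-350) = 5*I*sqrt(14) ≈ 18.708*I)
g(B) = 5*I*sqrt(14)/B (g(B) = (5*I*sqrt(14))/B = 5*I*sqrt(14)/B)
(g(644) + 61117)*(172779 + d(337, -354)) = (5*I*sqrt(14)/644 + 61117)*(172779 + (-284 - 187*(-354) + 37*337)) = (5*I*sqrt(14)*(1/644) + 61117)*(172779 + (-284 + 66198 + 12469)) = (5*I*sqrt(14)/644 + 61117)*(172779 + 78383) = (61117 + 5*I*sqrt(14)/644)*251162 = 15350267954 + 627905*I*sqrt(14)/322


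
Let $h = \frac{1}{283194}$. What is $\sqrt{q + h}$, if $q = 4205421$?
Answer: $\frac{5 \sqrt{1498977301297742}}{94398} \approx 2050.7$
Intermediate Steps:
$h = \frac{1}{283194} \approx 3.5311 \cdot 10^{-6}$
$\sqrt{q + h} = \sqrt{4205421 + \frac{1}{283194}} = \sqrt{\frac{1190949994675}{283194}} = \frac{5 \sqrt{1498977301297742}}{94398}$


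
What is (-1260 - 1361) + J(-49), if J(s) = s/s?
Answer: -2620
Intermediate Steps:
J(s) = 1
(-1260 - 1361) + J(-49) = (-1260 - 1361) + 1 = -2621 + 1 = -2620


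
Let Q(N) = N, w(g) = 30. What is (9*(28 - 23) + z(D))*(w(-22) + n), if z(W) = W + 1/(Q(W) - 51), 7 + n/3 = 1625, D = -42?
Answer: 452584/31 ≈ 14599.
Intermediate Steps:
n = 4854 (n = -21 + 3*1625 = -21 + 4875 = 4854)
z(W) = W + 1/(-51 + W) (z(W) = W + 1/(W - 51) = W + 1/(-51 + W))
(9*(28 - 23) + z(D))*(w(-22) + n) = (9*(28 - 23) + (1 + (-42)² - 51*(-42))/(-51 - 42))*(30 + 4854) = (9*5 + (1 + 1764 + 2142)/(-93))*4884 = (45 - 1/93*3907)*4884 = (45 - 3907/93)*4884 = (278/93)*4884 = 452584/31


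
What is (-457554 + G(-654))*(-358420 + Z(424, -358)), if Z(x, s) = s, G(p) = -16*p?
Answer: 160406056020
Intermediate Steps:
(-457554 + G(-654))*(-358420 + Z(424, -358)) = (-457554 - 16*(-654))*(-358420 - 358) = (-457554 + 10464)*(-358778) = -447090*(-358778) = 160406056020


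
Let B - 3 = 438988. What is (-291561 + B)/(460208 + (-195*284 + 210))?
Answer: 73715/202519 ≈ 0.36399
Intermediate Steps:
B = 438991 (B = 3 + 438988 = 438991)
(-291561 + B)/(460208 + (-195*284 + 210)) = (-291561 + 438991)/(460208 + (-195*284 + 210)) = 147430/(460208 + (-55380 + 210)) = 147430/(460208 - 55170) = 147430/405038 = 147430*(1/405038) = 73715/202519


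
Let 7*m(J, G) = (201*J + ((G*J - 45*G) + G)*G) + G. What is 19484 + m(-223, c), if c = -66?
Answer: -153079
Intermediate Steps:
m(J, G) = G/7 + 201*J/7 + G*(-44*G + G*J)/7 (m(J, G) = ((201*J + ((G*J - 45*G) + G)*G) + G)/7 = ((201*J + ((-45*G + G*J) + G)*G) + G)/7 = ((201*J + (-44*G + G*J)*G) + G)/7 = ((201*J + G*(-44*G + G*J)) + G)/7 = (G + 201*J + G*(-44*G + G*J))/7 = G/7 + 201*J/7 + G*(-44*G + G*J)/7)
19484 + m(-223, c) = 19484 + (-44/7*(-66)**2 + (1/7)*(-66) + (201/7)*(-223) + (1/7)*(-223)*(-66)**2) = 19484 + (-44/7*4356 - 66/7 - 44823/7 + (1/7)*(-223)*4356) = 19484 + (-191664/7 - 66/7 - 44823/7 - 971388/7) = 19484 - 172563 = -153079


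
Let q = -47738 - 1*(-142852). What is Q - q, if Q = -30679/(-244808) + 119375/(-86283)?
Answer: -2009097595586539/21122768664 ≈ -95115.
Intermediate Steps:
q = 95114 (q = -47738 + 142852 = 95114)
Q = -26576878843/21122768664 (Q = -30679*(-1/244808) + 119375*(-1/86283) = 30679/244808 - 119375/86283 = -26576878843/21122768664 ≈ -1.2582)
Q - q = -26576878843/21122768664 - 1*95114 = -26576878843/21122768664 - 95114 = -2009097595586539/21122768664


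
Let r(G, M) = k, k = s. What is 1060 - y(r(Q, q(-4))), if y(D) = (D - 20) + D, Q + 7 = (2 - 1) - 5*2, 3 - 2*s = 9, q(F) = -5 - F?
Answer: 1086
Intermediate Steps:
s = -3 (s = 3/2 - 1/2*9 = 3/2 - 9/2 = -3)
k = -3
Q = -16 (Q = -7 + ((2 - 1) - 5*2) = -7 + (1 - 10) = -7 - 9 = -16)
r(G, M) = -3
y(D) = -20 + 2*D (y(D) = (-20 + D) + D = -20 + 2*D)
1060 - y(r(Q, q(-4))) = 1060 - (-20 + 2*(-3)) = 1060 - (-20 - 6) = 1060 - 1*(-26) = 1060 + 26 = 1086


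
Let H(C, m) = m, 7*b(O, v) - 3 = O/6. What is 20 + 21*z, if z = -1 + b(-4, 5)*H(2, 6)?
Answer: 41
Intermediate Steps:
b(O, v) = 3/7 + O/42 (b(O, v) = 3/7 + (O/6)/7 = 3/7 + O/42)
z = 1 (z = -1 + (3/7 + (1/42)*(-4))*6 = -1 + (3/7 - 2/21)*6 = -1 + (1/3)*6 = -1 + 2 = 1)
20 + 21*z = 20 + 21*1 = 20 + 21 = 41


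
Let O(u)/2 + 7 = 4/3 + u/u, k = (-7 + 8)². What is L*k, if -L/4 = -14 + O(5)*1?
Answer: 280/3 ≈ 93.333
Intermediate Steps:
k = 1 (k = 1² = 1)
O(u) = -28/3 (O(u) = -14 + 2*(4/3 + u/u) = -14 + 2*(4*(⅓) + 1) = -14 + 2*(4/3 + 1) = -14 + 2*(7/3) = -14 + 14/3 = -28/3)
L = 280/3 (L = -4*(-14 - 28/3*1) = -4*(-14 - 28/3) = -4*(-70/3) = 280/3 ≈ 93.333)
L*k = (280/3)*1 = 280/3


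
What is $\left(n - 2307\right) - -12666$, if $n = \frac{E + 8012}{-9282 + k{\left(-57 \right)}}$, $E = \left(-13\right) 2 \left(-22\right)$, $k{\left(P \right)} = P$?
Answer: $\frac{96734117}{9339} \approx 10358.0$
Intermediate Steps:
$E = 572$ ($E = \left(-26\right) \left(-22\right) = 572$)
$n = - \frac{8584}{9339}$ ($n = \frac{572 + 8012}{-9282 - 57} = \frac{8584}{-9339} = 8584 \left(- \frac{1}{9339}\right) = - \frac{8584}{9339} \approx -0.91916$)
$\left(n - 2307\right) - -12666 = \left(- \frac{8584}{9339} - 2307\right) - -12666 = - \frac{21553657}{9339} + 12666 = \frac{96734117}{9339}$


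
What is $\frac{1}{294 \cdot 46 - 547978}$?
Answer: $- \frac{1}{534454} \approx -1.8711 \cdot 10^{-6}$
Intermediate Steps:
$\frac{1}{294 \cdot 46 - 547978} = \frac{1}{13524 - 547978} = \frac{1}{-534454} = - \frac{1}{534454}$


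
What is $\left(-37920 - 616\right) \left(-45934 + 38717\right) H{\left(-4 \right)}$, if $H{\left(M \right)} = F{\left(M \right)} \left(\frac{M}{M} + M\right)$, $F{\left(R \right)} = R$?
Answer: $3337371744$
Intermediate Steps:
$H{\left(M \right)} = M \left(1 + M\right)$ ($H{\left(M \right)} = M \left(\frac{M}{M} + M\right) = M \left(1 + M\right)$)
$\left(-37920 - 616\right) \left(-45934 + 38717\right) H{\left(-4 \right)} = \left(-37920 - 616\right) \left(-45934 + 38717\right) \left(- 4 \left(1 - 4\right)\right) = \left(-38536\right) \left(-7217\right) \left(\left(-4\right) \left(-3\right)\right) = 278114312 \cdot 12 = 3337371744$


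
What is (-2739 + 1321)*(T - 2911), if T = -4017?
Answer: 9823904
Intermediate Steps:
(-2739 + 1321)*(T - 2911) = (-2739 + 1321)*(-4017 - 2911) = -1418*(-6928) = 9823904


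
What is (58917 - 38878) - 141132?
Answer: -121093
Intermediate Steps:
(58917 - 38878) - 141132 = 20039 - 141132 = -121093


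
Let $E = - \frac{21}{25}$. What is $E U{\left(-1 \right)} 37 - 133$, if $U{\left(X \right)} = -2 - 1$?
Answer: $- \frac{994}{25} \approx -39.76$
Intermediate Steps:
$U{\left(X \right)} = -3$ ($U{\left(X \right)} = -2 - 1 = -3$)
$E = - \frac{21}{25}$ ($E = \left(-21\right) \frac{1}{25} = - \frac{21}{25} \approx -0.84$)
$E U{\left(-1 \right)} 37 - 133 = - \frac{21 \left(\left(-3\right) 37\right)}{25} - 133 = \left(- \frac{21}{25}\right) \left(-111\right) - 133 = \frac{2331}{25} - 133 = - \frac{994}{25}$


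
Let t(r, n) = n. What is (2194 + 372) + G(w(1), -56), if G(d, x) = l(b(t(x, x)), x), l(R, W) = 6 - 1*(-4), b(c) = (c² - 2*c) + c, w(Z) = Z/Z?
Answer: 2576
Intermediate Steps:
w(Z) = 1
b(c) = c² - c
l(R, W) = 10 (l(R, W) = 6 + 4 = 10)
G(d, x) = 10
(2194 + 372) + G(w(1), -56) = (2194 + 372) + 10 = 2566 + 10 = 2576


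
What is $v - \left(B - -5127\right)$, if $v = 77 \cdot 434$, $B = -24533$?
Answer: $52824$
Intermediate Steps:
$v = 33418$
$v - \left(B - -5127\right) = 33418 - \left(-24533 - -5127\right) = 33418 - \left(-24533 + 5127\right) = 33418 - -19406 = 33418 + 19406 = 52824$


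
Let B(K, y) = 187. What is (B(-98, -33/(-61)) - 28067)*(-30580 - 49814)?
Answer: 2241384720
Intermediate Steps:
(B(-98, -33/(-61)) - 28067)*(-30580 - 49814) = (187 - 28067)*(-30580 - 49814) = -27880*(-80394) = 2241384720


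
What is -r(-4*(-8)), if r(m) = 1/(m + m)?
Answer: -1/64 ≈ -0.015625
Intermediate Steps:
r(m) = 1/(2*m)
-r(-4*(-8)) = -1/(2*((-4*(-8)))) = -1/(2*32) = -1*1/64 = -1/64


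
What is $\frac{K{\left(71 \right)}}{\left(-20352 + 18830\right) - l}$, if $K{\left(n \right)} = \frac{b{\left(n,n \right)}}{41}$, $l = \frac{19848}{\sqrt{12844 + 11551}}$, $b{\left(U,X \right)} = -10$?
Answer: $\frac{2263975}{14029171019} - \frac{49620 \sqrt{24395}}{575196011779} \approx 0.0001479$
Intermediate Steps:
$l = \frac{19848 \sqrt{24395}}{24395}$ ($l = \frac{19848}{\sqrt{24395}} = 19848 \frac{\sqrt{24395}}{24395} = \frac{19848 \sqrt{24395}}{24395} \approx 127.08$)
$K{\left(n \right)} = - \frac{10}{41}$
$\frac{K{\left(71 \right)}}{\left(-20352 + 18830\right) - l} = - \frac{10}{41 \left(\left(-20352 + 18830\right) - \frac{19848 \sqrt{24395}}{24395}\right)} = - \frac{10}{41 \left(-1522 - \frac{19848 \sqrt{24395}}{24395}\right)}$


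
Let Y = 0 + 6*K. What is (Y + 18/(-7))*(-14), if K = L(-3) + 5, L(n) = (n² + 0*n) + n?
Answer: -888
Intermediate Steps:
L(n) = n + n² (L(n) = (n² + 0) + n = n² + n = n + n²)
K = 11 (K = -3*(1 - 3) + 5 = -3*(-2) + 5 = 6 + 5 = 11)
Y = 66 (Y = 0 + 6*11 = 0 + 66 = 66)
(Y + 18/(-7))*(-14) = (66 + 18/(-7))*(-14) = (66 + 18*(-⅐))*(-14) = (66 - 18/7)*(-14) = (444/7)*(-14) = -888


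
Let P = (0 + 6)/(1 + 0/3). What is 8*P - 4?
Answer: 44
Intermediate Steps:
P = 6 (P = 6/(1 + 0*(⅓)) = 6/(1 + 0) = 6/1 = 6*1 = 6)
8*P - 4 = 8*6 - 4 = 48 - 4 = 44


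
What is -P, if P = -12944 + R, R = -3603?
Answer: 16547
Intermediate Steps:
P = -16547 (P = -12944 - 3603 = -16547)
-P = -1*(-16547) = 16547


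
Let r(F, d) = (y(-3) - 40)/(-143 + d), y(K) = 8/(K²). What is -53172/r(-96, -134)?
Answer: -33139449/88 ≈ -3.7658e+5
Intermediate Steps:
y(K) = 8/K²
r(F, d) = -352/(9*(-143 + d)) (r(F, d) = (8/(-3)² - 40)/(-143 + d) = (8*(⅑) - 40)/(-143 + d) = (8/9 - 40)/(-143 + d) = -352/(9*(-143 + d)))
-53172/r(-96, -134) = -53172/((-352/(-1287 + 9*(-134)))) = -53172/((-352/(-1287 - 1206))) = -53172/((-352/(-2493))) = -53172/((-352*(-1/2493))) = -53172/352/2493 = -53172*2493/352 = -33139449/88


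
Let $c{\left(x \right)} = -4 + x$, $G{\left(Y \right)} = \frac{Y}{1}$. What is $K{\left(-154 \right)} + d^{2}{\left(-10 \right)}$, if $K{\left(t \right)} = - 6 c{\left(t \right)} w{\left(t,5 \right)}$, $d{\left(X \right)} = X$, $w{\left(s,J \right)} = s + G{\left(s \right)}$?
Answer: $-291884$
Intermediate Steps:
$G{\left(Y \right)} = Y$ ($G{\left(Y \right)} = Y 1 = Y$)
$w{\left(s,J \right)} = 2 s$ ($w{\left(s,J \right)} = s + s = 2 s$)
$K{\left(t \right)} = 2 t \left(24 - 6 t\right)$ ($K{\left(t \right)} = - 6 \left(-4 + t\right) 2 t = \left(24 - 6 t\right) 2 t = 2 t \left(24 - 6 t\right)$)
$K{\left(-154 \right)} + d^{2}{\left(-10 \right)} = 12 \left(-154\right) \left(4 - -154\right) + \left(-10\right)^{2} = 12 \left(-154\right) \left(4 + 154\right) + 100 = 12 \left(-154\right) 158 + 100 = -291984 + 100 = -291884$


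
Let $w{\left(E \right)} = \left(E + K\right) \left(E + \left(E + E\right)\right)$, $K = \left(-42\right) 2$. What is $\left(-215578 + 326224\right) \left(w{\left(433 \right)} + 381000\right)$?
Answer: $92317600746$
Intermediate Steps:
$K = -84$
$w{\left(E \right)} = 3 E \left(-84 + E\right)$ ($w{\left(E \right)} = \left(E - 84\right) \left(E + \left(E + E\right)\right) = \left(-84 + E\right) \left(E + 2 E\right) = \left(-84 + E\right) 3 E = 3 E \left(-84 + E\right)$)
$\left(-215578 + 326224\right) \left(w{\left(433 \right)} + 381000\right) = \left(-215578 + 326224\right) \left(3 \cdot 433 \left(-84 + 433\right) + 381000\right) = 110646 \left(3 \cdot 433 \cdot 349 + 381000\right) = 110646 \left(453351 + 381000\right) = 110646 \cdot 834351 = 92317600746$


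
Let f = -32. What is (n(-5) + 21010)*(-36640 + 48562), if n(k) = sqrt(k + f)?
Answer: 250481220 + 11922*I*sqrt(37) ≈ 2.5048e+8 + 72519.0*I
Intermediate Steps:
n(k) = sqrt(-32 + k) (n(k) = sqrt(k - 32) = sqrt(-32 + k))
(n(-5) + 21010)*(-36640 + 48562) = (sqrt(-32 - 5) + 21010)*(-36640 + 48562) = (sqrt(-37) + 21010)*11922 = (I*sqrt(37) + 21010)*11922 = (21010 + I*sqrt(37))*11922 = 250481220 + 11922*I*sqrt(37)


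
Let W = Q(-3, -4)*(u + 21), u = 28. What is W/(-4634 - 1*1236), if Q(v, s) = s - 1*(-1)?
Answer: 147/5870 ≈ 0.025043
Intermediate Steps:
Q(v, s) = 1 + s (Q(v, s) = s + 1 = 1 + s)
W = -147 (W = (1 - 4)*(28 + 21) = -3*49 = -147)
W/(-4634 - 1*1236) = -147/(-4634 - 1*1236) = -147/(-4634 - 1236) = -147/(-5870) = -147*(-1/5870) = 147/5870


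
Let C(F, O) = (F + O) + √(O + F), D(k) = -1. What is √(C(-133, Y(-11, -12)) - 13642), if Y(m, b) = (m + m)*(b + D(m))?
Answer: √(-13489 + 3*√17) ≈ 116.09*I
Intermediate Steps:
Y(m, b) = 2*m*(-1 + b) (Y(m, b) = (m + m)*(b - 1) = (2*m)*(-1 + b) = 2*m*(-1 + b))
C(F, O) = F + O + √(F + O) (C(F, O) = (F + O) + √(F + O) = F + O + √(F + O))
√(C(-133, Y(-11, -12)) - 13642) = √((-133 + 2*(-11)*(-1 - 12) + √(-133 + 2*(-11)*(-1 - 12))) - 13642) = √((-133 + 2*(-11)*(-13) + √(-133 + 2*(-11)*(-13))) - 13642) = √((-133 + 286 + √(-133 + 286)) - 13642) = √((-133 + 286 + √153) - 13642) = √((-133 + 286 + 3*√17) - 13642) = √((153 + 3*√17) - 13642) = √(-13489 + 3*√17)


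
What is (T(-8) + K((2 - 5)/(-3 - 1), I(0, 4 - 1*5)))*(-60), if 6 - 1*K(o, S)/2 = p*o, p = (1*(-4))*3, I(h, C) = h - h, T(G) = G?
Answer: -1320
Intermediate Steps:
I(h, C) = 0
p = -12 (p = -4*3 = -12)
K(o, S) = 12 + 24*o (K(o, S) = 12 - (-24)*o = 12 + 24*o)
(T(-8) + K((2 - 5)/(-3 - 1), I(0, 4 - 1*5)))*(-60) = (-8 + (12 + 24*((2 - 5)/(-3 - 1))))*(-60) = (-8 + (12 + 24*(-3/(-4))))*(-60) = (-8 + (12 + 24*(-3*(-¼))))*(-60) = (-8 + (12 + 24*(¾)))*(-60) = (-8 + (12 + 18))*(-60) = (-8 + 30)*(-60) = 22*(-60) = -1320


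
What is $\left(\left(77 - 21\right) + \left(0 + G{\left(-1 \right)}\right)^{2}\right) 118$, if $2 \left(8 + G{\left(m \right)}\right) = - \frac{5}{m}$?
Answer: $\frac{20355}{2} \approx 10178.0$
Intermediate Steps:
$G{\left(m \right)} = -8 - \frac{5}{2 m}$ ($G{\left(m \right)} = -8 + \frac{\left(-5\right) \frac{1}{m}}{2} = -8 - \frac{5}{2 m}$)
$\left(\left(77 - 21\right) + \left(0 + G{\left(-1 \right)}\right)^{2}\right) 118 = \left(\left(77 - 21\right) + \left(0 - \left(8 + \frac{5}{2 \left(-1\right)}\right)\right)^{2}\right) 118 = \left(56 + \left(0 - \frac{11}{2}\right)^{2}\right) 118 = \left(56 + \left(- \frac{11}{2}\right)^{2}\right) 118 = \left(56 + \frac{121}{4}\right) 118 = \frac{345}{4} \cdot 118 = \frac{20355}{2}$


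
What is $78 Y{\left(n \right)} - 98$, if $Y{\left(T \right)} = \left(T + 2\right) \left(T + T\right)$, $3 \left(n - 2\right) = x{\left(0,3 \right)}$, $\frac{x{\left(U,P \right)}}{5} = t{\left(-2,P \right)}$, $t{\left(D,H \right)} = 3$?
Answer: $9730$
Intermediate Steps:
$x{\left(U,P \right)} = 15$ ($x{\left(U,P \right)} = 5 \cdot 3 = 15$)
$n = 7$ ($n = 2 + \frac{1}{3} \cdot 15 = 2 + 5 = 7$)
$Y{\left(T \right)} = 2 T \left(2 + T\right)$ ($Y{\left(T \right)} = \left(2 + T\right) 2 T = 2 T \left(2 + T\right)$)
$78 Y{\left(n \right)} - 98 = 78 \cdot 2 \cdot 7 \left(2 + 7\right) - 98 = 78 \cdot 2 \cdot 7 \cdot 9 - 98 = 78 \cdot 126 - 98 = 9828 - 98 = 9730$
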